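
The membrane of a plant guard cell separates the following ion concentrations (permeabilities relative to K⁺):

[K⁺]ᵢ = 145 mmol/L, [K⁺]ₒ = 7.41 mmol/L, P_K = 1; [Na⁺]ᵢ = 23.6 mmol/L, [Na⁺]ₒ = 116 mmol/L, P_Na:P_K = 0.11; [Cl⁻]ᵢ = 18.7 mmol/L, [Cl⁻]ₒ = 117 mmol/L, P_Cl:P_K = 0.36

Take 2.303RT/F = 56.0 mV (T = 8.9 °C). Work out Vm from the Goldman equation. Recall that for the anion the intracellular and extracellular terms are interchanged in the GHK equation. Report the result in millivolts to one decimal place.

Vm = 56.0 · log₁₀[(Σ P·[cation]ₒ + Σ P·[anion]ᵢ) / (Σ P·[cation]ᵢ + Σ P·[anion]ₒ)]
Numerator = 1×7.41 + 0.11×116 + 0.36×18.7 = 26.9
Denominator = 1×145 + 0.11×23.6 + 0.36×117 = 189.7
Vm = 56.0 · log₁₀(0.1418) = 56.0 × (-0.8483) = -47.51 mV

-47.5 mV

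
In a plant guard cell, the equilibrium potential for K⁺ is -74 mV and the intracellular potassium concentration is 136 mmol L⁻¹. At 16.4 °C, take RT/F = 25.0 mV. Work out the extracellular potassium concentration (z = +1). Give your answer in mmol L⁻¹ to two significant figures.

7.0 mmol L⁻¹

Nernst: E = (25.0/1) · ln([out]/[in]), so ln([out]/[in]) = -74.0 × 1 / 25.0 = -2.9600.
[out]/[in] = e^(-2.9600) = 0.05182.
[out] = 0.05182 × 136 = 7.047 mmol L⁻¹.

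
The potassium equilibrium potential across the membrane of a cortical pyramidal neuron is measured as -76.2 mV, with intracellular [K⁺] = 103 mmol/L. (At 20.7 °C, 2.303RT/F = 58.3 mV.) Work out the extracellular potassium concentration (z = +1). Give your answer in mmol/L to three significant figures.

5.08 mmol/L

Nernst: E = (58.3/1) · log₁₀([out]/[in]), so log₁₀([out]/[in]) = -76.2 × 1 / 58.3 = -1.3070.
[out]/[in] = 10^(-1.3070) = 0.04931.
[out] = 0.04931 × 103 = 5.079 mmol/L.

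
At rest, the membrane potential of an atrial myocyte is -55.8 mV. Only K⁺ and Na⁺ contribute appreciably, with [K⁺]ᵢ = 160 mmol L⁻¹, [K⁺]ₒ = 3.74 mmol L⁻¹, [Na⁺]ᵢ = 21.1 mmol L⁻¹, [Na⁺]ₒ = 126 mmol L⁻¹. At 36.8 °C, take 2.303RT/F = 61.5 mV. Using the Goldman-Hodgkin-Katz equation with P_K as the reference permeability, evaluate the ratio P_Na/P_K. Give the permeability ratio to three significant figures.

0.130

Let α = P_Na/P_K. GHK: Vm = 61.5·log₁₀[(Kₒ + α·Naₒ)/(Kᵢ + α·Naᵢ)].
10^(Vm/61.5) = 10^(-55.8/61.5) = 0.12379
So 0.12379·(Kᵢ + α·Naᵢ) = Kₒ + α·Naₒ → α = (0.12379·160.0 − 3.74) / (126.0 − 0.12379·21.1)
α = (19.81 − 3.74) / (126.0 − 2.612) = 16.07/123.4 = 0.1302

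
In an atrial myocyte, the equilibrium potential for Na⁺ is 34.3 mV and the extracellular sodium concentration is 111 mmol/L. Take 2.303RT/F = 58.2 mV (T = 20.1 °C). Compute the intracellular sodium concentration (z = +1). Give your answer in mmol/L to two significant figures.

Nernst: E = (58.2/1) · log₁₀([out]/[in]), so log₁₀([out]/[in]) = 34.3 × 1 / 58.2 = 0.5893.
[out]/[in] = 10^(0.5893) = 3.885.
[in] = 111 / 3.885 = 28.57 mmol/L.

29 mmol/L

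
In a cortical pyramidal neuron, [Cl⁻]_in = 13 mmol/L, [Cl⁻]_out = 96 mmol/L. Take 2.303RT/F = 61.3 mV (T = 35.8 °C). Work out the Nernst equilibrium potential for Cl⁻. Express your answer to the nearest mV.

-53 mV

E = (61.3/z) · log₁₀([Cl⁻]_out/[Cl⁻]_in) with z = -1.
For an anion, dividing by z = -1 reverses the sign.
= (61.3/-1) · log₁₀(96/13) = -61.30 · log₁₀(7.385)
= -61.30 · (0.8683) = -53.23 mV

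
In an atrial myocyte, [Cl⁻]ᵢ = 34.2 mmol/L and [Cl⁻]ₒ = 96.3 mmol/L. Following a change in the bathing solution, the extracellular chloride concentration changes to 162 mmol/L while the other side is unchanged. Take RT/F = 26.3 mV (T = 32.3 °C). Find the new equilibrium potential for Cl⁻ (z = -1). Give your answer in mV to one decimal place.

After the shift: [Cl⁻]_out = 162, [Cl⁻]_in = 34.2 mmol/L.
E_new = (26.3/-1)·ln(162/34.2) = -26.30 · (1.5554) = -40.91 mV

-40.9 mV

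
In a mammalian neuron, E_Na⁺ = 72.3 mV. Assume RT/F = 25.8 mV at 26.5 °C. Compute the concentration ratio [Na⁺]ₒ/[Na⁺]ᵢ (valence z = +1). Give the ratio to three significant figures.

16.5

ln([out]/[in]) = E·z/(25.8) = 72.3 × 1 / 25.8 = 2.8023
[out]/[in] = e^(2.8023) = 16.48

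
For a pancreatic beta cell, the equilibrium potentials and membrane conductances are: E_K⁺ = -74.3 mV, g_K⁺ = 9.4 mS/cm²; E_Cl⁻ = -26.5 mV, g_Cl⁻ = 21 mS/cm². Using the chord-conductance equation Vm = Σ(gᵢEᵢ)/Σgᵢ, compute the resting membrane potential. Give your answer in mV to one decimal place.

Σ gᵢEᵢ = 9.4·(-74.3) + 21·(-26.5) = -1254.92
Σ gᵢ = 9.4 + 21 = 30.4
Vm = -1254.92 / 30.4 = -41.28 mV

-41.3 mV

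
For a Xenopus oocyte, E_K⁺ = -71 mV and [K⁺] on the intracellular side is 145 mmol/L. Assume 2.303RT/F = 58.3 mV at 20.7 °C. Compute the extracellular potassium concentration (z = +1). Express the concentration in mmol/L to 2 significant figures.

Nernst: E = (58.3/1) · log₁₀([out]/[in]), so log₁₀([out]/[in]) = -71.0 × 1 / 58.3 = -1.2178.
[out]/[in] = 10^(-1.2178) = 0.06056.
[out] = 0.06056 × 145 = 8.781 mmol/L.

8.8 mmol/L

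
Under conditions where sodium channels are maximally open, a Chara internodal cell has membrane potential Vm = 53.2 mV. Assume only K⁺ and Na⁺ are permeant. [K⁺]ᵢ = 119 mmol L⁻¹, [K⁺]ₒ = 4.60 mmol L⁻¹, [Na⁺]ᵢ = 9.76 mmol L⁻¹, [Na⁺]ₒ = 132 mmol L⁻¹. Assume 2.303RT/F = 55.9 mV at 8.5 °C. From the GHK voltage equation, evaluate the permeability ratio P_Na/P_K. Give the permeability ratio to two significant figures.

Let α = P_Na/P_K. GHK: Vm = 55.9·log₁₀[(Kₒ + α·Naₒ)/(Kᵢ + α·Naᵢ)].
10^(Vm/55.9) = 10^(53.2/55.9) = 8.9475
So 8.9475·(Kᵢ + α·Naᵢ) = Kₒ + α·Naₒ → α = (8.9475·119.0 − 4.6) / (132.0 − 8.9475·9.76)
α = (1065 − 4.6) / (132.0 − 87.33) = 1060/44.67 = 23.73

24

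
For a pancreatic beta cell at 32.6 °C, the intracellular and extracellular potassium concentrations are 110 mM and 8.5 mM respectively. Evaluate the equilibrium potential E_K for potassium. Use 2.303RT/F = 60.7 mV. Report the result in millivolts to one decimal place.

E = (60.7/z) · log₁₀([K⁺]_out/[K⁺]_in) with z = +1.
= (60.7/1) · log₁₀(8.5/110) = 60.70 · log₁₀(0.07727)
= 60.70 · (-1.1120) = -67.50 mV

-67.5 mV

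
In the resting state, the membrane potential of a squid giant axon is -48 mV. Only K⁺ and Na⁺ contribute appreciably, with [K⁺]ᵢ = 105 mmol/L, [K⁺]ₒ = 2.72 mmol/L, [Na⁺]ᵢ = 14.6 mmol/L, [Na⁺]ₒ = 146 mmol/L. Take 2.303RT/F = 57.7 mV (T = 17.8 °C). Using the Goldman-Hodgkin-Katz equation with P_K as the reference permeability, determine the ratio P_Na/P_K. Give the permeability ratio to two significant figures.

Let α = P_Na/P_K. GHK: Vm = 57.7·log₁₀[(Kₒ + α·Naₒ)/(Kᵢ + α·Naᵢ)].
10^(Vm/57.7) = 10^(-48.0/57.7) = 0.14727
So 0.14727·(Kᵢ + α·Naᵢ) = Kₒ + α·Naₒ → α = (0.14727·105.0 − 2.72) / (146.0 − 0.14727·14.6)
α = (15.46 − 2.72) / (146.0 − 2.15) = 12.74/143.8 = 0.08859

0.089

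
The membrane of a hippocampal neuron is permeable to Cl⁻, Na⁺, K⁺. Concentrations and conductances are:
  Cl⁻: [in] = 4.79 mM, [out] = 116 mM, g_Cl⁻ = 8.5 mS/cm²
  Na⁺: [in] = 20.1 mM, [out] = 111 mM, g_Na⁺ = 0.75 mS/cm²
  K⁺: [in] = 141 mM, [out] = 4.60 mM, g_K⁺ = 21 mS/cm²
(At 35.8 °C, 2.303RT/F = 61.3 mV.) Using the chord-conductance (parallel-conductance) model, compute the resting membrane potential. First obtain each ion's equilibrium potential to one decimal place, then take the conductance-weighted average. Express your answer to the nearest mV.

E_Cl⁻ = (61.3/-1)·log₁₀(116/4.79) = -84.8 mV
E_Na⁺ = (61.3/1)·log₁₀(111/20.1) = 45.5 mV
E_K⁺ = (61.3/1)·log₁₀(4.60/141) = -91.1 mV
Vm = (Σ gᵢEᵢ)/(Σ gᵢ) = (8.5·-84.8 + 0.75·45.5 + 21·-91.1) / (8.5 + 0.75 + 21)
= -2599.77 / 30.25 = -85.94 mV

-86 mV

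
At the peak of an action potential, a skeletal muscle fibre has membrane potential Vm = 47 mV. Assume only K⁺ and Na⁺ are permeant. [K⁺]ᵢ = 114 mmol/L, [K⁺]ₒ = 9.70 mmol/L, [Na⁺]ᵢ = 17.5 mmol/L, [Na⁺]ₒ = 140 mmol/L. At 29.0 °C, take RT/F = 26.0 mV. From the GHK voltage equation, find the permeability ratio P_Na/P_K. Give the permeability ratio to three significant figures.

20.6

Let α = P_Na/P_K. GHK: Vm = 26.0·ln[(Kₒ + α·Naₒ)/(Kᵢ + α·Naᵢ)].
e^(Vm/26.0) = e^(47.0/26.0) = 6.0964
So 6.0964·(Kᵢ + α·Naᵢ) = Kₒ + α·Naₒ → α = (6.0964·114.0 − 9.7) / (140.0 − 6.0964·17.5)
α = (695 − 9.7) / (140.0 − 106.7) = 685.3/33.31 = 20.57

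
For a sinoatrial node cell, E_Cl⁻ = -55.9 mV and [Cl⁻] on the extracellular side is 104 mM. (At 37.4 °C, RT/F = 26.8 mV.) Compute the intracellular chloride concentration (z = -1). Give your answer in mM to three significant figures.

Nernst: E = (26.8/-1) · ln([out]/[in]), so ln([out]/[in]) = -55.9 × -1 / 26.8 = 2.0858.
[out]/[in] = e^(2.0858) = 8.051.
[in] = 104 / 8.051 = 12.92 mM.

12.9 mM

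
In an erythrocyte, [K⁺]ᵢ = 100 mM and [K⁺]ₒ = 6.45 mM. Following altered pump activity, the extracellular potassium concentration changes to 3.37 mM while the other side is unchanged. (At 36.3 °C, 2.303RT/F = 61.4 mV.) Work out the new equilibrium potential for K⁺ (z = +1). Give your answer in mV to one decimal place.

After the shift: [K⁺]_out = 3.37, [K⁺]_in = 100 mM.
E_new = (61.4/1)·log₁₀(3.37/100) = 61.40 · (-1.4724) = -90.40 mV

-90.4 mV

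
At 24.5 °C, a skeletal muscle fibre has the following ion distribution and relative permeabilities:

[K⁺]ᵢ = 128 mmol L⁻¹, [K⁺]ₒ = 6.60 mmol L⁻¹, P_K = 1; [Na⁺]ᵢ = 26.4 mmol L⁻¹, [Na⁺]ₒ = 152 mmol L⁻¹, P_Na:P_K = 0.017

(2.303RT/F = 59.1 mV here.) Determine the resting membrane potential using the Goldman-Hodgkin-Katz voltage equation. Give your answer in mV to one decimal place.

Vm = 59.1 · log₁₀[(Σ P·[cation]ₒ + Σ P·[anion]ᵢ) / (Σ P·[cation]ᵢ + Σ P·[anion]ₒ)]
Numerator = 1×6.60 + 0.017×152 = 9.184
Denominator = 1×128 + 0.017×26.4 = 128.4
Vm = 59.1 · log₁₀(0.071499) = 59.1 × (-1.1457) = -67.71 mV

-67.7 mV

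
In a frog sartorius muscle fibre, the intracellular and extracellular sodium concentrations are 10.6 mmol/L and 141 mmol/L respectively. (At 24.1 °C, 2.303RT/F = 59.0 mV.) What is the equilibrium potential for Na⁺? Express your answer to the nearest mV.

E = (59.0/z) · log₁₀([Na⁺]_out/[Na⁺]_in) with z = +1.
= (59.0/1) · log₁₀(141/10.6) = 59.00 · log₁₀(13.3)
= 59.00 · (1.1239) = 66.31 mV

66 mV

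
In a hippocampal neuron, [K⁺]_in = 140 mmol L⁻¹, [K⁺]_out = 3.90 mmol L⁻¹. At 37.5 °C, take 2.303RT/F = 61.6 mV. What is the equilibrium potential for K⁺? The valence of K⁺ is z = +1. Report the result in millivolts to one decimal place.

-95.8 mV

E = (61.6/z) · log₁₀([K⁺]_out/[K⁺]_in) with z = +1.
= (61.6/1) · log₁₀(3.90/140) = 61.60 · log₁₀(0.02786)
= 61.60 · (-1.5551) = -95.79 mV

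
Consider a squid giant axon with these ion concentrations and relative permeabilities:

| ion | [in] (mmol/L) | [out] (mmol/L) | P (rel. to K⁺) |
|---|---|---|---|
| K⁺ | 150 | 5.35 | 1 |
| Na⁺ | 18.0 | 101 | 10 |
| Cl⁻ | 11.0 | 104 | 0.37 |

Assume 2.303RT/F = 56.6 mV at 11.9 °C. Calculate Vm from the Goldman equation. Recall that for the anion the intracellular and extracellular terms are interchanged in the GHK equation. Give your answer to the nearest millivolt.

Vm = 56.6 · log₁₀[(Σ P·[cation]ₒ + Σ P·[anion]ᵢ) / (Σ P·[cation]ᵢ + Σ P·[anion]ₒ)]
Numerator = 1×5.35 + 10×101 + 0.37×11.0 = 1019
Denominator = 1×150 + 10×18.0 + 0.37×104 = 368.5
Vm = 56.6 · log₁₀(2.7666) = 56.6 × (0.4419) = 25.01 mV

25 mV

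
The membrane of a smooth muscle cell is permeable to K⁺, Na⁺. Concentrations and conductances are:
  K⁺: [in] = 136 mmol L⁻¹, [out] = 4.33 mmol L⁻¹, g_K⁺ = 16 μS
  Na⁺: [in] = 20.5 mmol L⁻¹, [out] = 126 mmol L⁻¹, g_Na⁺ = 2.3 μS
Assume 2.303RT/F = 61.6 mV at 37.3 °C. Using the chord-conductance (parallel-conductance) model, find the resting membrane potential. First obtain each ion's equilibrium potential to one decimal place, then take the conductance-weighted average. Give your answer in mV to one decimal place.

-74.5 mV

E_K⁺ = (61.6/1)·log₁₀(4.33/136) = -92.2 mV
E_Na⁺ = (61.6/1)·log₁₀(126/20.5) = 48.6 mV
Vm = (Σ gᵢEᵢ)/(Σ gᵢ) = (16·-92.2 + 2.3·48.6) / (16 + 2.3)
= -1363.42 / 18.3 = -74.50 mV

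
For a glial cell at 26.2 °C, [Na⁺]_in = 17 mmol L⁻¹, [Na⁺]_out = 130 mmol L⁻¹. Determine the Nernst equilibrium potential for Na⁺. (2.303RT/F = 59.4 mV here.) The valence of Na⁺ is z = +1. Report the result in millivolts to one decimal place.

52.5 mV

E = (59.4/z) · log₁₀([Na⁺]_out/[Na⁺]_in) with z = +1.
= (59.4/1) · log₁₀(130/17) = 59.40 · log₁₀(7.647)
= 59.40 · (0.8835) = 52.48 mV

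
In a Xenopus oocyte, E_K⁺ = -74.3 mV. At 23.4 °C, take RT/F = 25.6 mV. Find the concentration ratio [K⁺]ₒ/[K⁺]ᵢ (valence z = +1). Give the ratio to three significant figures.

ln([out]/[in]) = E·z/(25.6) = -74.3 × 1 / 25.6 = -2.9023
[out]/[in] = e^(-2.9023) = 0.05489

0.0549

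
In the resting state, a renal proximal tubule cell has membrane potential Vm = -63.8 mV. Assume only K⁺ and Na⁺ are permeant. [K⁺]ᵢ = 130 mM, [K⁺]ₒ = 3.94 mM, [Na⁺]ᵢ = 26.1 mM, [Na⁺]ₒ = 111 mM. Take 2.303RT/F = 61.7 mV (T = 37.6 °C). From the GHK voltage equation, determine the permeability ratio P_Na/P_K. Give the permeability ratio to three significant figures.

0.0744

Let α = P_Na/P_K. GHK: Vm = 61.7·log₁₀[(Kₒ + α·Naₒ)/(Kᵢ + α·Naᵢ)].
10^(Vm/61.7) = 10^(-63.8/61.7) = 0.092462
So 0.092462·(Kᵢ + α·Naᵢ) = Kₒ + α·Naₒ → α = (0.092462·130.0 − 3.94) / (111.0 − 0.092462·26.1)
α = (12.02 − 3.94) / (111.0 − 2.413) = 8.08/108.6 = 0.07441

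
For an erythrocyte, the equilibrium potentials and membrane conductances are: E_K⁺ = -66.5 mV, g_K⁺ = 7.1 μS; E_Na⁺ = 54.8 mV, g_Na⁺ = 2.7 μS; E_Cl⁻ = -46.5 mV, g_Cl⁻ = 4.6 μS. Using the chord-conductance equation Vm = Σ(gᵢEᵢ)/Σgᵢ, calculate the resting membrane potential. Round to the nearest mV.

Σ gᵢEᵢ = 7.1·(-66.5) + 2.7·(54.8) + 4.6·(-46.5) = -538.09
Σ gᵢ = 7.1 + 2.7 + 4.6 = 14.4
Vm = -538.09 / 14.4 = -37.37 mV

-37 mV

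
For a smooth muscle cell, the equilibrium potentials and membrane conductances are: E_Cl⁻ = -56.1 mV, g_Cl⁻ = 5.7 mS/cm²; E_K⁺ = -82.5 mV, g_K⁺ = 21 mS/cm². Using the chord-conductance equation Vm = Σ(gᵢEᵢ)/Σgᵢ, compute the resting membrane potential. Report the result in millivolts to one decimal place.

-76.9 mV

Σ gᵢEᵢ = 5.7·(-56.1) + 21·(-82.5) = -2052.27
Σ gᵢ = 5.7 + 21 = 26.7
Vm = -2052.27 / 26.7 = -76.86 mV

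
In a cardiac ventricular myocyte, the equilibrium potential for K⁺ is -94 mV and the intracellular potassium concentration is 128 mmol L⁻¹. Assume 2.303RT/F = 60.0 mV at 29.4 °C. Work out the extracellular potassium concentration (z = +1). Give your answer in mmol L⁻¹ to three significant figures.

3.47 mmol L⁻¹

Nernst: E = (60.0/1) · log₁₀([out]/[in]), so log₁₀([out]/[in]) = -94.0 × 1 / 60.0 = -1.5667.
[out]/[in] = 10^(-1.5667) = 0.02712.
[out] = 0.02712 × 128 = 3.472 mmol L⁻¹.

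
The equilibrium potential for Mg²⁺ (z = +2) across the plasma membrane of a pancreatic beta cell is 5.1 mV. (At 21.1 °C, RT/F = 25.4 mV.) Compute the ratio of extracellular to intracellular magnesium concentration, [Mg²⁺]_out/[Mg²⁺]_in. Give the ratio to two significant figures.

1.5

ln([out]/[in]) = E·z/(25.4) = 5.1 × 2 / 25.4 = 0.4016
[out]/[in] = e^(0.4016) = 1.494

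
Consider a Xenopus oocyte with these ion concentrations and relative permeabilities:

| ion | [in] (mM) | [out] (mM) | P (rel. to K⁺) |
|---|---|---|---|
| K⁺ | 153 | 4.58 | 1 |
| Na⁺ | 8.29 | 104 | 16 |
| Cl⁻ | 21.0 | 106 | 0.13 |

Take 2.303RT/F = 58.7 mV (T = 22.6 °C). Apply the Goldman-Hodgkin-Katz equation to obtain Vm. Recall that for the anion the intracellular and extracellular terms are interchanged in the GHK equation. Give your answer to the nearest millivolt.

Vm = 58.7 · log₁₀[(Σ P·[cation]ₒ + Σ P·[anion]ᵢ) / (Σ P·[cation]ᵢ + Σ P·[anion]ₒ)]
Numerator = 1×4.58 + 16×104 + 0.13×21.0 = 1671
Denominator = 1×153 + 16×8.29 + 0.13×106 = 299.4
Vm = 58.7 · log₁₀(5.5818) = 58.7 × (0.7468) = 43.84 mV

44 mV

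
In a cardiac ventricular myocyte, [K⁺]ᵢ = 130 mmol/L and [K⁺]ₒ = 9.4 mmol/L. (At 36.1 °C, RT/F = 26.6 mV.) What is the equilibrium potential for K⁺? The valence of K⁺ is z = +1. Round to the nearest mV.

-70 mV

E = (26.6/z) · ln([K⁺]_out/[K⁺]_in) with z = +1.
= (26.6/1) · ln(9.4/130) = 26.60 · ln(0.07231)
= 26.60 · (-2.6268) = -69.87 mV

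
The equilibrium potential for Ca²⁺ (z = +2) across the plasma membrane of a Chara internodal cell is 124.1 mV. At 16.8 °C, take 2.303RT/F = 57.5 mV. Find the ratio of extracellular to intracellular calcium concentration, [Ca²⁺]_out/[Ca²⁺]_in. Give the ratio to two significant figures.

21000

log₁₀([out]/[in]) = E·z/(57.5) = 124.1 × 2 / 57.5 = 4.3165
[out]/[in] = 10^(4.3165) = 2.073e+04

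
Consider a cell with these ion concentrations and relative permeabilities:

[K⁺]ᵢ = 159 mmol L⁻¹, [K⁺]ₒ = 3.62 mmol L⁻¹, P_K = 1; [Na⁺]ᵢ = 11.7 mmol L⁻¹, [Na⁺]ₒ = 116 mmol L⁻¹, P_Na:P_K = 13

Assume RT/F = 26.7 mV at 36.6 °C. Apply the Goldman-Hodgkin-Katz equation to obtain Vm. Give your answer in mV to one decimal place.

42.2 mV

Vm = 26.7 · ln[(Σ P·[cation]ₒ + Σ P·[anion]ᵢ) / (Σ P·[cation]ᵢ + Σ P·[anion]ₒ)]
Numerator = 1×3.62 + 13×116 = 1512
Denominator = 1×159 + 13×11.7 = 311.1
Vm = 26.7 · ln(4.859) = 26.7 × (1.5808) = 42.21 mV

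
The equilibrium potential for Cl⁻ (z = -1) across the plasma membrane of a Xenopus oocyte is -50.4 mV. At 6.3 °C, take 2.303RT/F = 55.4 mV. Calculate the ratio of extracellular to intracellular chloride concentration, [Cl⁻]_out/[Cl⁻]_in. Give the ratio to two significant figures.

8.1

log₁₀([out]/[in]) = E·z/(55.4) = -50.4 × -1 / 55.4 = 0.9097
[out]/[in] = 10^(0.9097) = 8.124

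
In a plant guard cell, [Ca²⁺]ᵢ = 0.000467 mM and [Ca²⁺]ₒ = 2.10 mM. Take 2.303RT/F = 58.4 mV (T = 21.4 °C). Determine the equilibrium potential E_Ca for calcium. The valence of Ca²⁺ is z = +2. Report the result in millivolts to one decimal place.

E = (58.4/z) · log₁₀([Ca²⁺]_out/[Ca²⁺]_in) with z = +2.
= (58.4/2) · log₁₀(2.10/0.000467) = 29.20 · log₁₀(4497)
= 29.20 · (3.6529) = 106.66 mV

106.7 mV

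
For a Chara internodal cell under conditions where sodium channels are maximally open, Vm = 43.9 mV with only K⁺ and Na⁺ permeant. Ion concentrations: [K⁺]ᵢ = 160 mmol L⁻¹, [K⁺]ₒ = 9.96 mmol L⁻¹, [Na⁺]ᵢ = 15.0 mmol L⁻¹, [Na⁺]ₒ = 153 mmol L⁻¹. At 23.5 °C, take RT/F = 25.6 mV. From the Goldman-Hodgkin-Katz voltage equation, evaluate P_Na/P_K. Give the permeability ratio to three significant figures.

Let α = P_Na/P_K. GHK: Vm = 25.6·ln[(Kₒ + α·Naₒ)/(Kᵢ + α·Naᵢ)].
e^(Vm/25.6) = e^(43.9/25.6) = 5.5558
So 5.5558·(Kᵢ + α·Naᵢ) = Kₒ + α·Naₒ → α = (5.5558·160.0 − 9.96) / (153.0 − 5.5558·15.0)
α = (888.9 − 9.96) / (153.0 − 83.34) = 879/69.66 = 12.62

12.6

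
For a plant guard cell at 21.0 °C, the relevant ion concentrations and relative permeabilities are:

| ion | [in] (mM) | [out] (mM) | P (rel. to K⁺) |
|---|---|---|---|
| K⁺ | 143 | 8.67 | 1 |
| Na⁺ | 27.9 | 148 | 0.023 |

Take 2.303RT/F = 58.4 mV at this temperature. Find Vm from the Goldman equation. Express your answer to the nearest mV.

Vm = 58.4 · log₁₀[(Σ P·[cation]ₒ + Σ P·[anion]ᵢ) / (Σ P·[cation]ᵢ + Σ P·[anion]ₒ)]
Numerator = 1×8.67 + 0.023×148 = 12.07
Denominator = 1×143 + 0.023×27.9 = 143.6
Vm = 58.4 · log₁₀(0.084056) = 58.4 × (-1.0754) = -62.81 mV

-63 mV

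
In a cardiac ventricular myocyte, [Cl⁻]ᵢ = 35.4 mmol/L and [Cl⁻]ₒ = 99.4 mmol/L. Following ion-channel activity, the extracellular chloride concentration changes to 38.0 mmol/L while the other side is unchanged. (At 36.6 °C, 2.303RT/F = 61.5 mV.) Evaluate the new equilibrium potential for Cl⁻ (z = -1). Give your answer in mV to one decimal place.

-1.9 mV

After the shift: [Cl⁻]_out = 38.0, [Cl⁻]_in = 35.4 mmol/L.
E_new = (61.5/-1)·log₁₀(38.0/35.4) = -61.50 · (0.0308) = -1.89 mV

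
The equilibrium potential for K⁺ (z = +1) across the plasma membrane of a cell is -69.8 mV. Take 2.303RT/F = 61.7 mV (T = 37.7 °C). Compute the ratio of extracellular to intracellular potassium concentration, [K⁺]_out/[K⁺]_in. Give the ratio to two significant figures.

0.074

log₁₀([out]/[in]) = E·z/(61.7) = -69.8 × 1 / 61.7 = -1.1313
[out]/[in] = 10^(-1.1313) = 0.07391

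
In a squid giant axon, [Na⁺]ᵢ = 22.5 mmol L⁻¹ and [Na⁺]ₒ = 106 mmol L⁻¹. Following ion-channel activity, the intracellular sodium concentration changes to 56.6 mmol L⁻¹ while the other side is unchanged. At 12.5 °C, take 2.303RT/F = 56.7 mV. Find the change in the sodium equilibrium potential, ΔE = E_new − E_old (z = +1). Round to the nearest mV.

E_old = (56.7/1)·log₁₀(106/22.5) = 38.17 mV
E_new = (56.7/1)·log₁₀(106/56.6) = 15.45 mV
ΔE = 15.45 − (38.17) = -22.72 mV

-23 mV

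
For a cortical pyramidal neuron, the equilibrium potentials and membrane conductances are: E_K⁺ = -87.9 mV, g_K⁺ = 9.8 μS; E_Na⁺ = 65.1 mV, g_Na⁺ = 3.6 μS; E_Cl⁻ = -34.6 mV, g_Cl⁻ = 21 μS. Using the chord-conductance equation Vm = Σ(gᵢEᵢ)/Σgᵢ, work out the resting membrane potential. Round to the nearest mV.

Σ gᵢEᵢ = 9.8·(-87.9) + 3.6·(65.1) + 21·(-34.6) = -1353.66
Σ gᵢ = 9.8 + 3.6 + 21 = 34.4
Vm = -1353.66 / 34.4 = -39.35 mV

-39 mV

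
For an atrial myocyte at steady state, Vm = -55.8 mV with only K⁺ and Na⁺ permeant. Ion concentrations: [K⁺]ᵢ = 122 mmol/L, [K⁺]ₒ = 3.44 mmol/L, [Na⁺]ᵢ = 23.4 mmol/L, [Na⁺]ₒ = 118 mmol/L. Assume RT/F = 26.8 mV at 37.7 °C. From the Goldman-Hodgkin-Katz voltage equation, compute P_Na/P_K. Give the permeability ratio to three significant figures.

Let α = P_Na/P_K. GHK: Vm = 26.8·ln[(Kₒ + α·Naₒ)/(Kᵢ + α·Naᵢ)].
e^(Vm/26.8) = e^(-55.8/26.8) = 0.12467
So 0.12467·(Kᵢ + α·Naᵢ) = Kₒ + α·Naₒ → α = (0.12467·122.0 − 3.44) / (118.0 − 0.12467·23.4)
α = (15.21 − 3.44) / (118.0 − 2.917) = 11.77/115.1 = 0.1023

0.102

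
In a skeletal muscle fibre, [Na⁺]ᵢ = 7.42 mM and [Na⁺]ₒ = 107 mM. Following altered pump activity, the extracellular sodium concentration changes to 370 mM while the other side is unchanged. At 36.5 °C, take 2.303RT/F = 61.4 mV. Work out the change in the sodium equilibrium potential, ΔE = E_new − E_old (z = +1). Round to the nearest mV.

33 mV

E_old = (61.4/1)·log₁₀(107/7.42) = 71.16 mV
E_new = (61.4/1)·log₁₀(370/7.42) = 104.24 mV
ΔE = 104.24 − (71.16) = 33.08 mV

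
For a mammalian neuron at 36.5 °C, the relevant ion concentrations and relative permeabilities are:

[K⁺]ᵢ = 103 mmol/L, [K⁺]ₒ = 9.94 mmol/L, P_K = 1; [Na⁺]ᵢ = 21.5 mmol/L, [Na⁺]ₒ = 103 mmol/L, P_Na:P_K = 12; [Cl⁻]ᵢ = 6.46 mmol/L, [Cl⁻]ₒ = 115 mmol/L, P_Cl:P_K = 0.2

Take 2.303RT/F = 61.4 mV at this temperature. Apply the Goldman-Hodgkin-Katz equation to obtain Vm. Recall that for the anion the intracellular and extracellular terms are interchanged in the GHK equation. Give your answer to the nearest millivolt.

Vm = 61.4 · log₁₀[(Σ P·[cation]ₒ + Σ P·[anion]ᵢ) / (Σ P·[cation]ᵢ + Σ P·[anion]ₒ)]
Numerator = 1×9.94 + 12×103 + 0.2×6.46 = 1247
Denominator = 1×103 + 12×21.5 + 0.2×115 = 384
Vm = 61.4 · log₁₀(3.248) = 61.4 × (0.5116) = 31.41 mV

31 mV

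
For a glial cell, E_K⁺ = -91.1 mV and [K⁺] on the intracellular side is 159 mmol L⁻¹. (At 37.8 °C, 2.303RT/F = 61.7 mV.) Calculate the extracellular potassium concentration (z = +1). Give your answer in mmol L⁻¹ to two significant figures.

5.3 mmol L⁻¹

Nernst: E = (61.7/1) · log₁₀([out]/[in]), so log₁₀([out]/[in]) = -91.1 × 1 / 61.7 = -1.4765.
[out]/[in] = 10^(-1.4765) = 0.03338.
[out] = 0.03338 × 159 = 5.308 mmol L⁻¹.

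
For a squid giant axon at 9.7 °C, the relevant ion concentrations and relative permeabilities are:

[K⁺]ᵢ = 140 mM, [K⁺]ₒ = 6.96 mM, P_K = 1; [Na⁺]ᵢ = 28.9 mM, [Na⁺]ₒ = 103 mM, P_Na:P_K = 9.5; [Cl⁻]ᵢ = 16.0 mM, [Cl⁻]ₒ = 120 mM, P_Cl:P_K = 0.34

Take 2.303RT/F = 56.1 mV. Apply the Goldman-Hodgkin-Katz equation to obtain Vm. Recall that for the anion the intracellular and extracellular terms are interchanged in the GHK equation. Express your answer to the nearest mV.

19 mV

Vm = 56.1 · log₁₀[(Σ P·[cation]ₒ + Σ P·[anion]ᵢ) / (Σ P·[cation]ᵢ + Σ P·[anion]ₒ)]
Numerator = 1×6.96 + 9.5×103 + 0.34×16.0 = 990.9
Denominator = 1×140 + 9.5×28.9 + 0.34×120 = 455.4
Vm = 56.1 · log₁₀(2.1761) = 56.1 × (0.3377) = 18.94 mV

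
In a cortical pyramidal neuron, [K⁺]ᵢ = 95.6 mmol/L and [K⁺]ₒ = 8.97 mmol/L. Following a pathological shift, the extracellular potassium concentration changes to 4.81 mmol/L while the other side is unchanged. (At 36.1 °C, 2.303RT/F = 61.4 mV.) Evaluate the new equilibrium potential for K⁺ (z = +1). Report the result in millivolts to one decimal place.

-79.7 mV

After the shift: [K⁺]_out = 4.81, [K⁺]_in = 95.6 mmol/L.
E_new = (61.4/1)·log₁₀(4.81/95.6) = 61.40 · (-1.2983) = -79.72 mV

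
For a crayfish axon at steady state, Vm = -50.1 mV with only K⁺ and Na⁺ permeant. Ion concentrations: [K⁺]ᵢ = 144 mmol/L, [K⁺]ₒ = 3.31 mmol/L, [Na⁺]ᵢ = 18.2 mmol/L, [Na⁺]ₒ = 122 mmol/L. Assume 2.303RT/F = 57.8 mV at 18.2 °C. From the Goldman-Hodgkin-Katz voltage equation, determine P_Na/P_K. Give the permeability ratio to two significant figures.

0.14

Let α = P_Na/P_K. GHK: Vm = 57.8·log₁₀[(Kₒ + α·Naₒ)/(Kᵢ + α·Naᵢ)].
10^(Vm/57.8) = 10^(-50.1/57.8) = 0.1359
So 0.1359·(Kᵢ + α·Naᵢ) = Kₒ + α·Naₒ → α = (0.1359·144.0 − 3.31) / (122.0 − 0.1359·18.2)
α = (19.57 − 3.31) / (122.0 − 2.473) = 16.26/119.5 = 0.136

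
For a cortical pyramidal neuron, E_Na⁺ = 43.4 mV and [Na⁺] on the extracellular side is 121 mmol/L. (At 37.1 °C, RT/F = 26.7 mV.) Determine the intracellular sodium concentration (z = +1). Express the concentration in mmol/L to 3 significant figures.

Nernst: E = (26.7/1) · ln([out]/[in]), so ln([out]/[in]) = 43.4 × 1 / 26.7 = 1.6255.
[out]/[in] = e^(1.6255) = 5.081.
[in] = 121 / 5.081 = 23.82 mmol/L.

23.8 mmol/L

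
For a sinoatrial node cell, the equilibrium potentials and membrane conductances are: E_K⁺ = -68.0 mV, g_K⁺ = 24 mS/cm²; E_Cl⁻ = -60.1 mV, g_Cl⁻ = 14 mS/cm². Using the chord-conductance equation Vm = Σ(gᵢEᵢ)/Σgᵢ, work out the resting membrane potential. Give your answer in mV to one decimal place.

Σ gᵢEᵢ = 24·(-68.0) + 14·(-60.1) = -2473.40
Σ gᵢ = 24 + 14 = 38
Vm = -2473.40 / 38 = -65.09 mV

-65.1 mV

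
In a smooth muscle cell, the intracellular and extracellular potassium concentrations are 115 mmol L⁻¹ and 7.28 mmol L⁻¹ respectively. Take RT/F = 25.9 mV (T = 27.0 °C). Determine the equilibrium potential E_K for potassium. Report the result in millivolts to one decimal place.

-71.5 mV

E = (25.9/z) · ln([K⁺]_out/[K⁺]_in) with z = +1.
= (25.9/1) · ln(7.28/115) = 25.90 · ln(0.0633)
= 25.90 · (-2.7598) = -71.48 mV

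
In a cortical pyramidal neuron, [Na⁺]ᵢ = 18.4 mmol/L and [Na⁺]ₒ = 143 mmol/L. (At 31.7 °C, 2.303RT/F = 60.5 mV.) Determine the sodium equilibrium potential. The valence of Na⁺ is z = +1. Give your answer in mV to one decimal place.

E = (60.5/z) · log₁₀([Na⁺]_out/[Na⁺]_in) with z = +1.
= (60.5/1) · log₁₀(143/18.4) = 60.50 · log₁₀(7.772)
= 60.50 · (0.8905) = 53.88 mV

53.9 mV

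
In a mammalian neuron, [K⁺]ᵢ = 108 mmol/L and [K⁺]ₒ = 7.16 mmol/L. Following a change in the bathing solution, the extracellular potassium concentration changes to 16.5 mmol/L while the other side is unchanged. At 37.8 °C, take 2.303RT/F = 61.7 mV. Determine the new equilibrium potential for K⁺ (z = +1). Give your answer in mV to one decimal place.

-50.3 mV

After the shift: [K⁺]_out = 16.5, [K⁺]_in = 108 mmol/L.
E_new = (61.7/1)·log₁₀(16.5/108) = 61.70 · (-0.8159) = -50.34 mV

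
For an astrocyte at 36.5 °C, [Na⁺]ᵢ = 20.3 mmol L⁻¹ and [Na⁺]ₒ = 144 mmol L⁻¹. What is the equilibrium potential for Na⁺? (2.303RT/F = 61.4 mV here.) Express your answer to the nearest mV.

E = (61.4/z) · log₁₀([Na⁺]_out/[Na⁺]_in) with z = +1.
= (61.4/1) · log₁₀(144/20.3) = 61.40 · log₁₀(7.094)
= 61.40 · (0.8509) = 52.24 mV

52 mV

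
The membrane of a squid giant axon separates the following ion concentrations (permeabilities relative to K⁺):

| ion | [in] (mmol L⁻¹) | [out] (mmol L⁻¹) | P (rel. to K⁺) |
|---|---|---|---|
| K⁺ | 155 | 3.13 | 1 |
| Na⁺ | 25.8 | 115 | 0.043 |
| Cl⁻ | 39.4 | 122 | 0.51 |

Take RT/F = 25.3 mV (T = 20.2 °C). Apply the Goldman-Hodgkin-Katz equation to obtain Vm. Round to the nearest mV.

-52 mV

Vm = 25.3 · ln[(Σ P·[cation]ₒ + Σ P·[anion]ᵢ) / (Σ P·[cation]ᵢ + Σ P·[anion]ₒ)]
Numerator = 1×3.13 + 0.043×115 + 0.51×39.4 = 28.17
Denominator = 1×155 + 0.043×25.8 + 0.51×122 = 218.3
Vm = 25.3 · ln(0.12902) = 25.3 × (-2.0478) = -51.81 mV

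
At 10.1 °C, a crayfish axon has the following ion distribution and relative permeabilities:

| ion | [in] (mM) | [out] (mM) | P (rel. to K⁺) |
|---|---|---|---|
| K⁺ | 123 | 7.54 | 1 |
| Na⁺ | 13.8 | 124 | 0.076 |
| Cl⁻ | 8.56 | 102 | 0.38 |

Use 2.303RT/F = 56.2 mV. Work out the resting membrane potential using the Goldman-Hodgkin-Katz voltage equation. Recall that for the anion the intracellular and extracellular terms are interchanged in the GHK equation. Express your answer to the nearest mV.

-51 mV

Vm = 56.2 · log₁₀[(Σ P·[cation]ₒ + Σ P·[anion]ᵢ) / (Σ P·[cation]ᵢ + Σ P·[anion]ₒ)]
Numerator = 1×7.54 + 0.076×124 + 0.38×8.56 = 20.22
Denominator = 1×123 + 0.076×13.8 + 0.38×102 = 162.8
Vm = 56.2 · log₁₀(0.12418) = 56.2 × (-0.9060) = -50.92 mV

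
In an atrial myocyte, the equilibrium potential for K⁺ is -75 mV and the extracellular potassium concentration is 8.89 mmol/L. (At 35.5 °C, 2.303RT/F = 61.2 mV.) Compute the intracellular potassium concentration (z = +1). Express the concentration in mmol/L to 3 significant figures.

149 mmol/L

Nernst: E = (61.2/1) · log₁₀([out]/[in]), so log₁₀([out]/[in]) = -75.0 × 1 / 61.2 = -1.2255.
[out]/[in] = 10^(-1.2255) = 0.0595.
[in] = 8.89 / 0.0595 = 149.4 mmol/L.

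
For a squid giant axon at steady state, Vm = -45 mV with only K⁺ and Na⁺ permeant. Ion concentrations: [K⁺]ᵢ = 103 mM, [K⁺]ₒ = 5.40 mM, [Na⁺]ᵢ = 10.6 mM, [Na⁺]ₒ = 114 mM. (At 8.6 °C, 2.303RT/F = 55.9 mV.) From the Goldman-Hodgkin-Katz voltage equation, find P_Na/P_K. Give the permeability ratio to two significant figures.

0.096

Let α = P_Na/P_K. GHK: Vm = 55.9·log₁₀[(Kₒ + α·Naₒ)/(Kᵢ + α·Naᵢ)].
10^(Vm/55.9) = 10^(-45.0/55.9) = 0.15667
So 0.15667·(Kᵢ + α·Naᵢ) = Kₒ + α·Naₒ → α = (0.15667·103.0 − 5.4) / (114.0 − 0.15667·10.6)
α = (16.14 − 5.4) / (114.0 − 1.661) = 10.74/112.3 = 0.09558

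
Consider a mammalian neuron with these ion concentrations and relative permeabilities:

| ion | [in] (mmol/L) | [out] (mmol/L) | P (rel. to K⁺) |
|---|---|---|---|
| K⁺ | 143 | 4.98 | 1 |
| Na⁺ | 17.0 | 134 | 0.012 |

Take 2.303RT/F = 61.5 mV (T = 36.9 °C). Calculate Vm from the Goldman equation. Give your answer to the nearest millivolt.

-82 mV

Vm = 61.5 · log₁₀[(Σ P·[cation]ₒ + Σ P·[anion]ᵢ) / (Σ P·[cation]ᵢ + Σ P·[anion]ₒ)]
Numerator = 1×4.98 + 0.012×134 = 6.588
Denominator = 1×143 + 0.012×17.0 = 143.2
Vm = 61.5 · log₁₀(0.046004) = 61.5 × (-1.3372) = -82.24 mV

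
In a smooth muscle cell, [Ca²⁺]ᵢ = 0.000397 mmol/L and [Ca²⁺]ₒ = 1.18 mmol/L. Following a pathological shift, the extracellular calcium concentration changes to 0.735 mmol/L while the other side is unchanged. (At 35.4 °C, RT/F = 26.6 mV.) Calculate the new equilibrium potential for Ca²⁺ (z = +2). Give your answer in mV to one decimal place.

After the shift: [Ca²⁺]_out = 0.735, [Ca²⁺]_in = 0.000397 mmol/L.
E_new = (26.6/2)·ln(0.735/0.000397) = 13.30 · (7.5237) = 100.07 mV

100.1 mV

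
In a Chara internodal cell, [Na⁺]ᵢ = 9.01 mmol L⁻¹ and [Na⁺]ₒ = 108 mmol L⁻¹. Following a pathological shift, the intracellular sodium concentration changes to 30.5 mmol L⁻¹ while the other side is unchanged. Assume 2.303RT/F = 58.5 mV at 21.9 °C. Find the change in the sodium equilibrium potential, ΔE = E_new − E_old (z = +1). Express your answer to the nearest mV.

E_old = (58.5/1)·log₁₀(108/9.01) = 63.10 mV
E_new = (58.5/1)·log₁₀(108/30.5) = 32.12 mV
ΔE = 32.12 − (63.10) = -30.98 mV

-31 mV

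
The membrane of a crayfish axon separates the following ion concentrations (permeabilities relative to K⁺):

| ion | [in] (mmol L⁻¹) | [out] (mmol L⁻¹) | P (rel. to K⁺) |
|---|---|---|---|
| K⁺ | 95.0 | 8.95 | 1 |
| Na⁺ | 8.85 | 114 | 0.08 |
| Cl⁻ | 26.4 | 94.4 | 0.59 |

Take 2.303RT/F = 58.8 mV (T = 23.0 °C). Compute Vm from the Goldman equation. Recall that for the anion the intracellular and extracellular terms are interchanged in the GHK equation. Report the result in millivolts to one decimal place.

Vm = 58.8 · log₁₀[(Σ P·[cation]ₒ + Σ P·[anion]ᵢ) / (Σ P·[cation]ᵢ + Σ P·[anion]ₒ)]
Numerator = 1×8.95 + 0.08×114 + 0.59×26.4 = 33.65
Denominator = 1×95.0 + 0.08×8.85 + 0.59×94.4 = 151.4
Vm = 58.8 · log₁₀(0.22223) = 58.8 × (-0.6532) = -38.41 mV

-38.4 mV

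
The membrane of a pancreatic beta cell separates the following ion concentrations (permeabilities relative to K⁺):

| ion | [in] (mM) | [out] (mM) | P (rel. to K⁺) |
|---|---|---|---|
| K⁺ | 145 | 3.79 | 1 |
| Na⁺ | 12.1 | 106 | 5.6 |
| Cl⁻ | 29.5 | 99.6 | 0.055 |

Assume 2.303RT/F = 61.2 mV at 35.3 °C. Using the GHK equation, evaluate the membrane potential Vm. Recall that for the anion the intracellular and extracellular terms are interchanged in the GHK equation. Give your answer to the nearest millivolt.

Vm = 61.2 · log₁₀[(Σ P·[cation]ₒ + Σ P·[anion]ᵢ) / (Σ P·[cation]ᵢ + Σ P·[anion]ₒ)]
Numerator = 1×3.79 + 5.6×106 + 0.055×29.5 = 599
Denominator = 1×145 + 5.6×12.1 + 0.055×99.6 = 218.2
Vm = 61.2 · log₁₀(2.7448) = 61.2 × (0.4385) = 26.84 mV

27 mV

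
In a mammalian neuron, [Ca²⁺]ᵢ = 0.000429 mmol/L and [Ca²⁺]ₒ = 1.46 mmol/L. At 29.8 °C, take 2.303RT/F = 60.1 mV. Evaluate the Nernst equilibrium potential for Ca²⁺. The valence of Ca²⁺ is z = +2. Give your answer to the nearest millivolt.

E = (60.1/z) · log₁₀([Ca²⁺]_out/[Ca²⁺]_in) with z = +2.
= (60.1/2) · log₁₀(1.46/0.000429) = 30.05 · log₁₀(3403)
= 30.05 · (3.5319) = 106.13 mV

106 mV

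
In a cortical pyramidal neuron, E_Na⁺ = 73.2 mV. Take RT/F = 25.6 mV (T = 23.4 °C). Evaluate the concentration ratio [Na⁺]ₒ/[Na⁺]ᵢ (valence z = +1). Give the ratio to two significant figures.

17

ln([out]/[in]) = E·z/(25.6) = 73.2 × 1 / 25.6 = 2.8594
[out]/[in] = e^(2.8594) = 17.45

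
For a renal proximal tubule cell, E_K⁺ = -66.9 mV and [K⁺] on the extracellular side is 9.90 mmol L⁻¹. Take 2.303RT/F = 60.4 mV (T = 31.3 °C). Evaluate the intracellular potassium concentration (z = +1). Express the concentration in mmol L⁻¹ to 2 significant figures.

Nernst: E = (60.4/1) · log₁₀([out]/[in]), so log₁₀([out]/[in]) = -66.9 × 1 / 60.4 = -1.1076.
[out]/[in] = 10^(-1.1076) = 0.07805.
[in] = 9.90 / 0.07805 = 126.8 mmol L⁻¹.

130 mmol L⁻¹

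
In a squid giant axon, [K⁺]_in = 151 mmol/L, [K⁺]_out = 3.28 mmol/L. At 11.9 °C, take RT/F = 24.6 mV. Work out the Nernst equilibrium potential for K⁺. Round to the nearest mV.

E = (24.6/z) · ln([K⁺]_out/[K⁺]_in) with z = +1.
= (24.6/1) · ln(3.28/151) = 24.60 · ln(0.02172)
= 24.60 · (-3.8294) = -94.20 mV

-94 mV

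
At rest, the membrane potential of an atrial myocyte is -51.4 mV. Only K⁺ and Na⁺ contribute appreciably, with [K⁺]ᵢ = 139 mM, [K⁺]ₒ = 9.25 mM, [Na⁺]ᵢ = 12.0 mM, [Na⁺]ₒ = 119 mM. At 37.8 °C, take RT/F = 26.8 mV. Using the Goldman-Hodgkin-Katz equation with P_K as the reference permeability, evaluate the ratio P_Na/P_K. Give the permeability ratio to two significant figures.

Let α = P_Na/P_K. GHK: Vm = 26.8·ln[(Kₒ + α·Naₒ)/(Kᵢ + α·Naᵢ)].
e^(Vm/26.8) = e^(-51.4/26.8) = 0.14691
So 0.14691·(Kᵢ + α·Naᵢ) = Kₒ + α·Naₒ → α = (0.14691·139.0 − 9.25) / (119.0 − 0.14691·12.0)
α = (20.42 − 9.25) / (119.0 − 1.763) = 11.17/117.2 = 0.09529

0.095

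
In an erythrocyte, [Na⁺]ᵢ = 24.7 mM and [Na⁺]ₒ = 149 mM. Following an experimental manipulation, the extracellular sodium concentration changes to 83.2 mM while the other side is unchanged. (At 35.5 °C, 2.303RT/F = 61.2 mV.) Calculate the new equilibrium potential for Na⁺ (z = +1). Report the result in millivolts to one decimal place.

After the shift: [Na⁺]_out = 83.2, [Na⁺]_in = 24.7 mM.
E_new = (61.2/1)·log₁₀(83.2/24.7) = 61.20 · (0.5274) = 32.28 mV

32.3 mV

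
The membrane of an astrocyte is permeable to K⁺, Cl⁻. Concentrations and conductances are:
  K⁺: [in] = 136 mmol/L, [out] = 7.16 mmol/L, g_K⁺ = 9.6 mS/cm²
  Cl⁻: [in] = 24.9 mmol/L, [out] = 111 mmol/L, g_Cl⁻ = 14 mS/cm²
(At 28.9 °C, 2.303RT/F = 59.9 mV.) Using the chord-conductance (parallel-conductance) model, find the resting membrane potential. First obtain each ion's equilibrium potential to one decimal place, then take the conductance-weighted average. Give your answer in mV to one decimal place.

-54.2 mV

E_K⁺ = (59.9/1)·log₁₀(7.16/136) = -76.6 mV
E_Cl⁻ = (59.9/-1)·log₁₀(111/24.9) = -38.9 mV
Vm = (Σ gᵢEᵢ)/(Σ gᵢ) = (9.6·-76.6 + 14·-38.9) / (9.6 + 14)
= -1279.96 / 23.6 = -54.24 mV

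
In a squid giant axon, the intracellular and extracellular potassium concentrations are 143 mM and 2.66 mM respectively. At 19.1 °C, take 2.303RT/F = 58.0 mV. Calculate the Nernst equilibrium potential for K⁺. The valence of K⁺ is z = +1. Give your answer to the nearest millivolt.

-100 mV

E = (58.0/z) · log₁₀([K⁺]_out/[K⁺]_in) with z = +1.
= (58.0/1) · log₁₀(2.66/143) = 58.00 · log₁₀(0.0186)
= 58.00 · (-1.7305) = -100.37 mV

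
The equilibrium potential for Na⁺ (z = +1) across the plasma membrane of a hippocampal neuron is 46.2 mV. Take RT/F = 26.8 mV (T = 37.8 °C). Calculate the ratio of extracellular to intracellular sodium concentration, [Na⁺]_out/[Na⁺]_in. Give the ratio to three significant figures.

ln([out]/[in]) = E·z/(26.8) = 46.2 × 1 / 26.8 = 1.7239
[out]/[in] = e^(1.7239) = 5.606

5.61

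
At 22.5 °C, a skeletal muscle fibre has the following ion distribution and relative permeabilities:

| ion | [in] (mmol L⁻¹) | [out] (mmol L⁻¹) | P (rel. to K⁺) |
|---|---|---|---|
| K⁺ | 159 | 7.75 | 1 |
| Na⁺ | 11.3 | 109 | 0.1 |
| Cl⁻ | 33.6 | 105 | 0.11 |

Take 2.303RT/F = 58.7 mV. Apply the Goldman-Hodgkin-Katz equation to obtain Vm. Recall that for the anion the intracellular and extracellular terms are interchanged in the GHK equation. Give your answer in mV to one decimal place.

Vm = 58.7 · log₁₀[(Σ P·[cation]ₒ + Σ P·[anion]ᵢ) / (Σ P·[cation]ᵢ + Σ P·[anion]ₒ)]
Numerator = 1×7.75 + 0.1×109 + 0.11×33.6 = 22.35
Denominator = 1×159 + 0.1×11.3 + 0.11×105 = 171.7
Vm = 58.7 · log₁₀(0.13016) = 58.7 × (-0.8855) = -51.98 mV

-52.0 mV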